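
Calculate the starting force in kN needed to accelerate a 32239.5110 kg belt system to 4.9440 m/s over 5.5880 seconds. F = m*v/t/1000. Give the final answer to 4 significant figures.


F = 32239.5110 * 4.9440 / 5.5880 / 1000
F = 28.52 kN


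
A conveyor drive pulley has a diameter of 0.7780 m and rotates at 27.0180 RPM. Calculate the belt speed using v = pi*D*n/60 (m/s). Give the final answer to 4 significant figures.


v = pi * 0.7780 * 27.0180 / 60
v = 1.101 m/s


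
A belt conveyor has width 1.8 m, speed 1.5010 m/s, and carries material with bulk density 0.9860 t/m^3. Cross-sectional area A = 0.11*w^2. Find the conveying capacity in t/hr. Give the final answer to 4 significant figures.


A = 0.11 * 1.8^2 = 0.3564 m^2
C = 0.3564 * 1.5010 * 0.9860 * 3600
C = 1899 t/hr


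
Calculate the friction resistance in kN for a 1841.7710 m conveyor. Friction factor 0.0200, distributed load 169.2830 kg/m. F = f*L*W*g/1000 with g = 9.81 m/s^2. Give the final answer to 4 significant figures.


F = 0.0200 * 1841.7710 * 169.2830 * 9.81 / 1000
F = 61.17 kN


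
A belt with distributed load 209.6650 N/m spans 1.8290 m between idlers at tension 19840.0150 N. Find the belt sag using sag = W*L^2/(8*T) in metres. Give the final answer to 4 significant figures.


sag = 209.6650 * 1.8290^2 / (8 * 19840.0150)
sag = 0.004419 m


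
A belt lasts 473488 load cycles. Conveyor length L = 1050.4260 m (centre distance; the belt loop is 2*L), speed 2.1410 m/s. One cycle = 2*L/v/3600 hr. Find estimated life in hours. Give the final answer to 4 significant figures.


cycle_time = 2 * 1050.4260 / 2.1410 / 3600 = 0.272569 hr
life = 473488 * 0.272569 = 129100 hours


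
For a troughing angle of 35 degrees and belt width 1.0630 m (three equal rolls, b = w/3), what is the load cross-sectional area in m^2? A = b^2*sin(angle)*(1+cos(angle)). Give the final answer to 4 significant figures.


b = 1.0630/3 = 0.354333 m
A = 0.354333^2 * sin(35 deg) * (1 + cos(35 deg))
A = 0.1310 m^2


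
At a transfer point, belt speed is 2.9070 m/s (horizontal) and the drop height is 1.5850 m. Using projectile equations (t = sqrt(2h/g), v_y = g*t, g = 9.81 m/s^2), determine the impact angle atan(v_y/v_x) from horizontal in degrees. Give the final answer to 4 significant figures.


t = sqrt(2*1.5850/9.81) = 0.568454 s
v_y = 9.81 * 0.568454 = 5.57653 m/s
angle = atan(5.57653 / 2.9070) = 62.47 deg


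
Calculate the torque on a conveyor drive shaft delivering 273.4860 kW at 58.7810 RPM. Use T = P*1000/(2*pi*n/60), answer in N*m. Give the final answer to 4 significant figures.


omega = 2*pi*58.7810/60 = 6.15553 rad/s
T = 273.4860*1000 / 6.15553
T = 44430 N*m


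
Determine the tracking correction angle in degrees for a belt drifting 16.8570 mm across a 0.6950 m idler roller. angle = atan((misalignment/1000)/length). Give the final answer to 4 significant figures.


misalign_m = 16.8570 / 1000 = 0.016857 m
angle = atan(0.016857 / 0.6950)
angle = 1.389 deg


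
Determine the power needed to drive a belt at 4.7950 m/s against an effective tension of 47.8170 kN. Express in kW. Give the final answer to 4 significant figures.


P = Te * v = 47.8170 * 4.7950
P = 229.3 kW


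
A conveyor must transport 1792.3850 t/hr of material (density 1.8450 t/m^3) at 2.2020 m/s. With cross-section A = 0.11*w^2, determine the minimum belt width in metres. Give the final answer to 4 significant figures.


A_req = 1792.3850 / (2.2020 * 1.8450 * 3600) = 0.122551 m^2
w = sqrt(0.122551 / 0.11)
w = 1.056 m


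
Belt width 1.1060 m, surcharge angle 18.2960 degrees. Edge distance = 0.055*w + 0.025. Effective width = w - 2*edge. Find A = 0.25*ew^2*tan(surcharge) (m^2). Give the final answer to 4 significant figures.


edge = 0.055*1.1060 + 0.025 = 0.08583 m
ew = 1.1060 - 2*0.08583 = 0.93434 m
A = 0.25 * 0.93434^2 * tan(18.2960 deg)
A = 0.07216 m^2


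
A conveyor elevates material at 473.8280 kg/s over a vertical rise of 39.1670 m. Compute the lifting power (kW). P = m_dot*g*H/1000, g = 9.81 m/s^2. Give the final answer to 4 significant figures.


P = 473.8280 * 9.81 * 39.1670 / 1000
P = 182.1 kW


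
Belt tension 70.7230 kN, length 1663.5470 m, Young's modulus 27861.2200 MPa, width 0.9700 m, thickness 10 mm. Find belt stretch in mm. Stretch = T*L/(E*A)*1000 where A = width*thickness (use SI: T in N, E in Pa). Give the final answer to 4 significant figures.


A = 0.9700 * 0.01 = 0.00970 m^2
Stretch = 70.7230*1000 * 1663.5470 / (27861.2200e6 * 0.00970) * 1000
Stretch = 435.3 mm


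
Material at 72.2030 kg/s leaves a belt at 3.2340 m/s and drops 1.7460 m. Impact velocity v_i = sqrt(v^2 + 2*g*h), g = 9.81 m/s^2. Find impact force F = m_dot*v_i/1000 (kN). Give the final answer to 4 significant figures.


v_i = sqrt(3.2340^2 + 2*9.81*1.7460) = 6.68695 m/s
F = 72.2030 * 6.68695 / 1000
F = 0.4828 kN


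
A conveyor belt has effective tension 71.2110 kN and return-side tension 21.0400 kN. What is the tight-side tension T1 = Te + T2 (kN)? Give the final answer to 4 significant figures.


T1 = Te + T2 = 71.2110 + 21.0400
T1 = 92.25 kN


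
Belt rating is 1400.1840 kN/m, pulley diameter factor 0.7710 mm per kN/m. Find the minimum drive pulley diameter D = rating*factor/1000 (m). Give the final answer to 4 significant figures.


D = 1400.1840 * 0.7710 / 1000
D = 1.080 m


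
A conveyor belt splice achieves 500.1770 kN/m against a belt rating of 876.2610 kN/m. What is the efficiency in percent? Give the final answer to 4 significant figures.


Eff = 500.1770 / 876.2610 * 100
Eff = 57.08 %


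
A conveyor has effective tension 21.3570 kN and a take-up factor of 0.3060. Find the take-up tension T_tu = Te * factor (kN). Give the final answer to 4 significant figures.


T_tu = 21.3570 * 0.3060
T_tu = 6.535 kN


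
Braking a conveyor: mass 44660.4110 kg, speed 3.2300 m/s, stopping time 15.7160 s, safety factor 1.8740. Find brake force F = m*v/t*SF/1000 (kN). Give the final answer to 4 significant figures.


F = 44660.4110 * 3.2300 / 15.7160 * 1.8740 / 1000
F = 17.20 kN


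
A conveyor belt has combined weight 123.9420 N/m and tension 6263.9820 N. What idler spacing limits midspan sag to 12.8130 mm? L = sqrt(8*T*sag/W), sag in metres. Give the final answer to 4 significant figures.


sag = 12.8130/1000 = 0.012813 m
L = sqrt(8 * 6263.9820 * 0.012813 / 123.9420)
L = 2.276 m


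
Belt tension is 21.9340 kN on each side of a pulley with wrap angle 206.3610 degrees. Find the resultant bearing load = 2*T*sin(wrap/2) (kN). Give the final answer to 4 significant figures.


F = 2 * 21.9340 * sin(206.3610/2 deg)
F = 42.71 kN


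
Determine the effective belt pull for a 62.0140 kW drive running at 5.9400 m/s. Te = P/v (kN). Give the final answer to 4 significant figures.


Te = P / v = 62.0140 / 5.9400
Te = 10.44 kN


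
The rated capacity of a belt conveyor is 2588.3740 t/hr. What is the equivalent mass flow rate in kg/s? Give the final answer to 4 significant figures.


m_dot = 2588.3740 * 1000 / 3600
m_dot = 719.0 kg/s


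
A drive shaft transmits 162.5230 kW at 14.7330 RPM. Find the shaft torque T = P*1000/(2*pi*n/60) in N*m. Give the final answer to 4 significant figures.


omega = 2*pi*14.7330/60 = 1.54284 rad/s
T = 162.5230*1000 / 1.54284
T = 105300 N*m


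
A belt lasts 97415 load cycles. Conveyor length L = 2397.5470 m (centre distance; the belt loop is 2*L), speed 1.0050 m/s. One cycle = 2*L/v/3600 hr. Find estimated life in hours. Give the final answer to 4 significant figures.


cycle_time = 2 * 2397.5470 / 1.0050 / 3600 = 1.32534 hr
life = 97415 * 1.32534 = 129100 hours


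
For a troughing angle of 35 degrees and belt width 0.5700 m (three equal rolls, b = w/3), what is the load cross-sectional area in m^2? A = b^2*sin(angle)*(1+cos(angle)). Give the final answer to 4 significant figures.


b = 0.5700/3 = 0.19 m
A = 0.19^2 * sin(35 deg) * (1 + cos(35 deg))
A = 0.03767 m^2


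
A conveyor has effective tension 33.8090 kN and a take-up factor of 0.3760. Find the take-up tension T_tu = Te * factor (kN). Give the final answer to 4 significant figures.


T_tu = 33.8090 * 0.3760
T_tu = 12.71 kN


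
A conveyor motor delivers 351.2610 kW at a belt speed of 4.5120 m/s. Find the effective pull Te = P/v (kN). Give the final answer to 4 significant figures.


Te = P / v = 351.2610 / 4.5120
Te = 77.85 kN


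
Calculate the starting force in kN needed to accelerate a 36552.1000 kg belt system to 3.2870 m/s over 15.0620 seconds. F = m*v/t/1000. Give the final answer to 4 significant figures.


F = 36552.1000 * 3.2870 / 15.0620 / 1000
F = 7.977 kN


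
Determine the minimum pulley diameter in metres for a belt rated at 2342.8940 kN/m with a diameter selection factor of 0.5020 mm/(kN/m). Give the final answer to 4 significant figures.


D = 2342.8940 * 0.5020 / 1000
D = 1.176 m


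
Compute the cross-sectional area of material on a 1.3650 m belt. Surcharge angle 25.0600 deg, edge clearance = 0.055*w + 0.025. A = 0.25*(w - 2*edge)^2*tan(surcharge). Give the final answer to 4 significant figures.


edge = 0.055*1.3650 + 0.025 = 0.100075 m
ew = 1.3650 - 2*0.100075 = 1.16485 m
A = 0.25 * 1.16485^2 * tan(25.0600 deg)
A = 0.1586 m^2


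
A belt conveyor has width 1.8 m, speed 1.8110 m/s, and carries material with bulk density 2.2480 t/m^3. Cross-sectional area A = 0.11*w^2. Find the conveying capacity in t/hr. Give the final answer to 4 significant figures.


A = 0.11 * 1.8^2 = 0.3564 m^2
C = 0.3564 * 1.8110 * 2.2480 * 3600
C = 5223 t/hr


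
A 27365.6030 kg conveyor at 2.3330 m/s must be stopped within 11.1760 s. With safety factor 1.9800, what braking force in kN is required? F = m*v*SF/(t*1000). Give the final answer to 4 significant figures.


F = 27365.6030 * 2.3330 / 11.1760 * 1.9800 / 1000
F = 11.31 kN


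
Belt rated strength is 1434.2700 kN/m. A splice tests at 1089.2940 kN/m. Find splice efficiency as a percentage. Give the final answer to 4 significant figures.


Eff = 1089.2940 / 1434.2700 * 100
Eff = 75.95 %


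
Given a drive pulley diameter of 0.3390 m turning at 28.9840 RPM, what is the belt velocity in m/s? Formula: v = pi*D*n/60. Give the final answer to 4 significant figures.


v = pi * 0.3390 * 28.9840 / 60
v = 0.5145 m/s


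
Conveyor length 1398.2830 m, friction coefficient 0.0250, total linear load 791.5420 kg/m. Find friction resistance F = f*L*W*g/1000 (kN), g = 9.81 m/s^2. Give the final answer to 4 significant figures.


F = 0.0250 * 1398.2830 * 791.5420 * 9.81 / 1000
F = 271.4 kN


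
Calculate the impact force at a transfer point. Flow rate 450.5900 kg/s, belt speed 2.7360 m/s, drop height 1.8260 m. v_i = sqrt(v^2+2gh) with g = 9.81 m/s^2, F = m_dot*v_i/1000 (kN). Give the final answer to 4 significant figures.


v_i = sqrt(2.7360^2 + 2*9.81*1.8260) = 6.58117 m/s
F = 450.5900 * 6.58117 / 1000
F = 2.965 kN


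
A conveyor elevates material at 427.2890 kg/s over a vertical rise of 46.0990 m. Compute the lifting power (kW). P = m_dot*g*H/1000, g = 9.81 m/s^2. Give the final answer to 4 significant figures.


P = 427.2890 * 9.81 * 46.0990 / 1000
P = 193.2 kW


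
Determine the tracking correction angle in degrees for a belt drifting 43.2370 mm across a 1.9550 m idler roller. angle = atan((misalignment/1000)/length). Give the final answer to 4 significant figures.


misalign_m = 43.2370 / 1000 = 0.043237 m
angle = atan(0.043237 / 1.9550)
angle = 1.267 deg


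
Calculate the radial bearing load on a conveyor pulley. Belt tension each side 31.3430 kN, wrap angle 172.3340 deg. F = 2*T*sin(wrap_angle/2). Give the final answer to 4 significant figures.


F = 2 * 31.3430 * sin(172.3340/2 deg)
F = 62.55 kN


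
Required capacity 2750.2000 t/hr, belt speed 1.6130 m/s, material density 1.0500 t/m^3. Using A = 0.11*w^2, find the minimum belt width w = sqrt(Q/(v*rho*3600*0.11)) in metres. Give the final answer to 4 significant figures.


A_req = 2750.2000 / (1.6130 * 1.0500 * 3600) = 0.451064 m^2
w = sqrt(0.451064 / 0.11)
w = 2.025 m


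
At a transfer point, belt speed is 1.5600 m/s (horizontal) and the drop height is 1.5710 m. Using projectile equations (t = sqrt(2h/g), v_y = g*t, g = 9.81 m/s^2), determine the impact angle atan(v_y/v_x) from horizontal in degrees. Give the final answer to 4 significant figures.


t = sqrt(2*1.5710/9.81) = 0.565938 s
v_y = 9.81 * 0.565938 = 5.55185 m/s
angle = atan(5.55185 / 1.5600) = 74.31 deg


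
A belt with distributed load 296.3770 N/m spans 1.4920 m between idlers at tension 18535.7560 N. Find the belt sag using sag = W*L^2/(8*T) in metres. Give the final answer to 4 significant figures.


sag = 296.3770 * 1.4920^2 / (8 * 18535.7560)
sag = 0.004449 m


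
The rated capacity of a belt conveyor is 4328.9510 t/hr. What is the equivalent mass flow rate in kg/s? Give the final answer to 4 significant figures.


m_dot = 4328.9510 * 1000 / 3600
m_dot = 1202 kg/s


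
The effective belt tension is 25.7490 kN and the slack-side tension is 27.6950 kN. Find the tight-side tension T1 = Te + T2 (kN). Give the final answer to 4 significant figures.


T1 = Te + T2 = 25.7490 + 27.6950
T1 = 53.44 kN


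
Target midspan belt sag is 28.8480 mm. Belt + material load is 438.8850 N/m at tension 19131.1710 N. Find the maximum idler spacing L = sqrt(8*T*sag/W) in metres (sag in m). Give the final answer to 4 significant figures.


sag = 28.8480/1000 = 0.028848 m
L = sqrt(8 * 19131.1710 * 0.028848 / 438.8850)
L = 3.172 m


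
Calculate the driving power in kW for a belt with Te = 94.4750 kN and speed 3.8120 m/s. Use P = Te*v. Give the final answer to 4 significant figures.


P = Te * v = 94.4750 * 3.8120
P = 360.1 kW


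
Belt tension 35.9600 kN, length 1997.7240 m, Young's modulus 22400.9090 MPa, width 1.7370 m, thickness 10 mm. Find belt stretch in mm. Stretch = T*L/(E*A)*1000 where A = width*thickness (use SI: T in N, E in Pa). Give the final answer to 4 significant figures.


A = 1.7370 * 0.01 = 0.01737 m^2
Stretch = 35.9600*1000 * 1997.7240 / (22400.9090e6 * 0.01737) * 1000
Stretch = 184.6 mm


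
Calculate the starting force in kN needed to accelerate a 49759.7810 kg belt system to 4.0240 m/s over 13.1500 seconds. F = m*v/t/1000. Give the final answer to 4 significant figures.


F = 49759.7810 * 4.0240 / 13.1500 / 1000
F = 15.23 kN


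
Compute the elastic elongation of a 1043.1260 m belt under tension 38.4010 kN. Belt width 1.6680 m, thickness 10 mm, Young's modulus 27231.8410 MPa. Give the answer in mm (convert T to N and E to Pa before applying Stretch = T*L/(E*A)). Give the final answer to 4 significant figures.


A = 1.6680 * 0.01 = 0.01668 m^2
Stretch = 38.4010*1000 * 1043.1260 / (27231.8410e6 * 0.01668) * 1000
Stretch = 88.19 mm


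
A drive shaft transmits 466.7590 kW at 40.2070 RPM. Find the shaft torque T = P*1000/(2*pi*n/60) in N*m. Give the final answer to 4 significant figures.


omega = 2*pi*40.2070/60 = 4.21047 rad/s
T = 466.7590*1000 / 4.21047
T = 110900 N*m


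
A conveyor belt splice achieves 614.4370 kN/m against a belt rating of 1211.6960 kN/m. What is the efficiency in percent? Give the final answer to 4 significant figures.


Eff = 614.4370 / 1211.6960 * 100
Eff = 50.71 %


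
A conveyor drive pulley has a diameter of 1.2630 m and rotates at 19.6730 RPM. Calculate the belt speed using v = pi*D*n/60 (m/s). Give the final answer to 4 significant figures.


v = pi * 1.2630 * 19.6730 / 60
v = 1.301 m/s


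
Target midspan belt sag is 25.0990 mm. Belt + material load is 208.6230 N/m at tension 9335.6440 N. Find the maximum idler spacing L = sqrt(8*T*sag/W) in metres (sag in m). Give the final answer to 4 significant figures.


sag = 25.0990/1000 = 0.025099 m
L = sqrt(8 * 9335.6440 * 0.025099 / 208.6230)
L = 2.998 m


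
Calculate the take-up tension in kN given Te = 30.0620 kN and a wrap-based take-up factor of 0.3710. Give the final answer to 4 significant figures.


T_tu = 30.0620 * 0.3710
T_tu = 11.15 kN


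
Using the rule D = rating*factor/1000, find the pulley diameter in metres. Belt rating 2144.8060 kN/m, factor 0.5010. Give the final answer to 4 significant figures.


D = 2144.8060 * 0.5010 / 1000
D = 1.075 m


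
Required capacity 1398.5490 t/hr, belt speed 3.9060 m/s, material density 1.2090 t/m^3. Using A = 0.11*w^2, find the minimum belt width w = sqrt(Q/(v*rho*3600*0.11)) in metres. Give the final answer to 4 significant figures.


A_req = 1398.5490 / (3.9060 * 1.2090 * 3600) = 0.0822653 m^2
w = sqrt(0.0822653 / 0.11)
w = 0.8648 m


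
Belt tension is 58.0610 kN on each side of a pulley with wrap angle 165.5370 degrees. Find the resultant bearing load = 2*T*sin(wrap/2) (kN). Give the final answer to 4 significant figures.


F = 2 * 58.0610 * sin(165.5370/2 deg)
F = 115.2 kN


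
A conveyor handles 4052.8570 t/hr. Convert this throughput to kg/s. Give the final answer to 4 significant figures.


m_dot = 4052.8570 * 1000 / 3600
m_dot = 1126 kg/s


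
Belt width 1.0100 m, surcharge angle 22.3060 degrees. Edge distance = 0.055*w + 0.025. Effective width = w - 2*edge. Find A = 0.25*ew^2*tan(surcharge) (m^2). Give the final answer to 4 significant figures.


edge = 0.055*1.0100 + 0.025 = 0.08055 m
ew = 1.0100 - 2*0.08055 = 0.8489 m
A = 0.25 * 0.8489^2 * tan(22.3060 deg)
A = 0.07391 m^2


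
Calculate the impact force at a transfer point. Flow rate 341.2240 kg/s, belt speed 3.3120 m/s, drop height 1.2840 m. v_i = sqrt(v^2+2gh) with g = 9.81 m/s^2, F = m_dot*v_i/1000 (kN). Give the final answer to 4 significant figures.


v_i = sqrt(3.3120^2 + 2*9.81*1.2840) = 6.01344 m/s
F = 341.2240 * 6.01344 / 1000
F = 2.052 kN


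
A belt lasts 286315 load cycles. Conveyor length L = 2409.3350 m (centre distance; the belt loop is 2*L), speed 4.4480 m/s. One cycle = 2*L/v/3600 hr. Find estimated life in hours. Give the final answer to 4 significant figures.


cycle_time = 2 * 2409.3350 / 4.4480 / 3600 = 0.300926 hr
life = 286315 * 0.300926 = 86160 hours


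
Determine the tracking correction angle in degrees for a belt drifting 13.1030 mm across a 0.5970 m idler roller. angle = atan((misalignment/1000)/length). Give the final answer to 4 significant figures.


misalign_m = 13.1030 / 1000 = 0.013103 m
angle = atan(0.013103 / 0.5970)
angle = 1.257 deg


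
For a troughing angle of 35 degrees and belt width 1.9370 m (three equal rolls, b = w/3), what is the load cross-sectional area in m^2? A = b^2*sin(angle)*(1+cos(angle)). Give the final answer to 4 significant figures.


b = 1.9370/3 = 0.645667 m
A = 0.645667^2 * sin(35 deg) * (1 + cos(35 deg))
A = 0.4350 m^2


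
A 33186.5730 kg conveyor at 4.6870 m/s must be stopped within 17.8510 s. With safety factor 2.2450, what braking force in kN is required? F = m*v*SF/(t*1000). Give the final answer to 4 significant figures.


F = 33186.5730 * 4.6870 / 17.8510 * 2.2450 / 1000
F = 19.56 kN


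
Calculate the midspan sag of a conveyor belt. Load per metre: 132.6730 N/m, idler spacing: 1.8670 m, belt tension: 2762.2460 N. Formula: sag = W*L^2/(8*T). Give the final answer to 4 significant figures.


sag = 132.6730 * 1.8670^2 / (8 * 2762.2460)
sag = 0.02093 m


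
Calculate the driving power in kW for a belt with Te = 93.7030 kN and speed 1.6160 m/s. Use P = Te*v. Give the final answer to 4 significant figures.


P = Te * v = 93.7030 * 1.6160
P = 151.4 kW


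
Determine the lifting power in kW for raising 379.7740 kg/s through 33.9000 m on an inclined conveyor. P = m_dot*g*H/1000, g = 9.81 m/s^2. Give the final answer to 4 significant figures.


P = 379.7740 * 9.81 * 33.9000 / 1000
P = 126.3 kW


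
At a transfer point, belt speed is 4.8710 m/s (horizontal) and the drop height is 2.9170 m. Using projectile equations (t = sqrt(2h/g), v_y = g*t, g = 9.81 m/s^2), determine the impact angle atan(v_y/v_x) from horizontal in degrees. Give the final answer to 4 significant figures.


t = sqrt(2*2.9170/9.81) = 0.771167 s
v_y = 9.81 * 0.771167 = 7.56515 m/s
angle = atan(7.56515 / 4.8710) = 57.22 deg


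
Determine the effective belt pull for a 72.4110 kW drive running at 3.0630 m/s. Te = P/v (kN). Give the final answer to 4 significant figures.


Te = P / v = 72.4110 / 3.0630
Te = 23.64 kN


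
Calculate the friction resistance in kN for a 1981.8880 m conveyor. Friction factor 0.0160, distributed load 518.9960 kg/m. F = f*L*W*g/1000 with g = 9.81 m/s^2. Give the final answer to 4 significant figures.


F = 0.0160 * 1981.8880 * 518.9960 * 9.81 / 1000
F = 161.4 kN


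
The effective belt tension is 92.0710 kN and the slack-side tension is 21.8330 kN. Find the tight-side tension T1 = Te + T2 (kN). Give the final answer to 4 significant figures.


T1 = Te + T2 = 92.0710 + 21.8330
T1 = 113.9 kN


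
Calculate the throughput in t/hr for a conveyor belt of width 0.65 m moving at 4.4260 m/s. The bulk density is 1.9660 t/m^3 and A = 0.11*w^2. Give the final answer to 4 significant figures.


A = 0.11 * 0.65^2 = 0.046475 m^2
C = 0.046475 * 4.4260 * 1.9660 * 3600
C = 1456 t/hr


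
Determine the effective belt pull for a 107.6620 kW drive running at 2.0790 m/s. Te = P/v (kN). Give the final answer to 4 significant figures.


Te = P / v = 107.6620 / 2.0790
Te = 51.79 kN


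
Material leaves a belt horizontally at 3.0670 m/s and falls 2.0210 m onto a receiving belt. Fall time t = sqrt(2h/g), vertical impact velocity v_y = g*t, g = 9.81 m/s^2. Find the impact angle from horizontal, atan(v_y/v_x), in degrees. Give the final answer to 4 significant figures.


t = sqrt(2*2.0210/9.81) = 0.641894 s
v_y = 9.81 * 0.641894 = 6.29698 m/s
angle = atan(6.29698 / 3.0670) = 64.03 deg


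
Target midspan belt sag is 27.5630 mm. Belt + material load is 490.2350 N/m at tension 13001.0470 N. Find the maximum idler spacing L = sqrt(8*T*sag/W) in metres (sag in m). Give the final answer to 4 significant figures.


sag = 27.5630/1000 = 0.027563 m
L = sqrt(8 * 13001.0470 * 0.027563 / 490.2350)
L = 2.418 m


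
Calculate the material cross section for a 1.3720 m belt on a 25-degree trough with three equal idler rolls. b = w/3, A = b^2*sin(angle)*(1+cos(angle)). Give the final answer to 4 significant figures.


b = 1.3720/3 = 0.457333 m
A = 0.457333^2 * sin(25 deg) * (1 + cos(25 deg))
A = 0.1685 m^2


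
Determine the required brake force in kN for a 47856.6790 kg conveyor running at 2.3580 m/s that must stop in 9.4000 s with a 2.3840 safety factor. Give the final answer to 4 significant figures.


F = 47856.6790 * 2.3580 / 9.4000 * 2.3840 / 1000
F = 28.62 kN


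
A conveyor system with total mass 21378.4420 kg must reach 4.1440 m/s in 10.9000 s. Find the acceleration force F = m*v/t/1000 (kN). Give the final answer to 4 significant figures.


F = 21378.4420 * 4.1440 / 10.9000 / 1000
F = 8.128 kN


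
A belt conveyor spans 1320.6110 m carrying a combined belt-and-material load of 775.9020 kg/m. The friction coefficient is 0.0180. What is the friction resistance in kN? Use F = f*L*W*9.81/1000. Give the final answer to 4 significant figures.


F = 0.0180 * 1320.6110 * 775.9020 * 9.81 / 1000
F = 180.9 kN


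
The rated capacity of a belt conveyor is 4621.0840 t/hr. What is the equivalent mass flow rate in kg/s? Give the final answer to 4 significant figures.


m_dot = 4621.0840 * 1000 / 3600
m_dot = 1284 kg/s


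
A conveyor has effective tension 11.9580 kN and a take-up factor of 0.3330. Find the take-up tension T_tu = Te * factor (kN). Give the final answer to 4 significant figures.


T_tu = 11.9580 * 0.3330
T_tu = 3.982 kN


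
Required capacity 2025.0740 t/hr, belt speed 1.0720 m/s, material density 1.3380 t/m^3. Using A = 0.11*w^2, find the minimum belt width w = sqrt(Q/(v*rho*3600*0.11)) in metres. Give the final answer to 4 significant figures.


A_req = 2025.0740 / (1.0720 * 1.3380 * 3600) = 0.392182 m^2
w = sqrt(0.392182 / 0.11)
w = 1.888 m


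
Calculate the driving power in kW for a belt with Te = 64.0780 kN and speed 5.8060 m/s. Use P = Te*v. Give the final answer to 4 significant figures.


P = Te * v = 64.0780 * 5.8060
P = 372.0 kW


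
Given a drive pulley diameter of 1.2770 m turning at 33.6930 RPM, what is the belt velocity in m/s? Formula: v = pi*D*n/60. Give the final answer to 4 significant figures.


v = pi * 1.2770 * 33.6930 / 60
v = 2.253 m/s


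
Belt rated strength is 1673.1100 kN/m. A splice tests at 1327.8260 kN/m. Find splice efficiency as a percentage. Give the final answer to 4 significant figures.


Eff = 1327.8260 / 1673.1100 * 100
Eff = 79.36 %


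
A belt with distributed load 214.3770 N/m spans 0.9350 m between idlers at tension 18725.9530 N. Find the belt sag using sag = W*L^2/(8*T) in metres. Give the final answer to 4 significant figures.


sag = 214.3770 * 0.9350^2 / (8 * 18725.9530)
sag = 0.001251 m


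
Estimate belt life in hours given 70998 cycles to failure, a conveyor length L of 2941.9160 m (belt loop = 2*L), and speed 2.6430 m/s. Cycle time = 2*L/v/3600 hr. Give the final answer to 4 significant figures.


cycle_time = 2 * 2941.9160 / 2.6430 / 3600 = 0.618387 hr
life = 70998 * 0.618387 = 43900 hours


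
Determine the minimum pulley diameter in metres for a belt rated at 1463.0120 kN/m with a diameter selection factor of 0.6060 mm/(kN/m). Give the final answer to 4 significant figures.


D = 1463.0120 * 0.6060 / 1000
D = 0.8866 m


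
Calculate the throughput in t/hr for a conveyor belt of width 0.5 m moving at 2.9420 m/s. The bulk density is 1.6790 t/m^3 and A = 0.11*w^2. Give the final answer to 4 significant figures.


A = 0.11 * 0.5^2 = 0.0275 m^2
C = 0.0275 * 2.9420 * 1.6790 * 3600
C = 489.0 t/hr


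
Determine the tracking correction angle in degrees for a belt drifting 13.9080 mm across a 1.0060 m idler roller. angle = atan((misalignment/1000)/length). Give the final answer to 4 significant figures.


misalign_m = 13.9080 / 1000 = 0.013908 m
angle = atan(0.013908 / 1.0060)
angle = 0.7921 deg


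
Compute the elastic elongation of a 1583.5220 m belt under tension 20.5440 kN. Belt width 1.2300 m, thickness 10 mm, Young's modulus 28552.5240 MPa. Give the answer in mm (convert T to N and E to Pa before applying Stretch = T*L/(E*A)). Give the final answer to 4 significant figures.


A = 1.2300 * 0.01 = 0.01230 m^2
Stretch = 20.5440*1000 * 1583.5220 / (28552.5240e6 * 0.01230) * 1000
Stretch = 92.63 mm


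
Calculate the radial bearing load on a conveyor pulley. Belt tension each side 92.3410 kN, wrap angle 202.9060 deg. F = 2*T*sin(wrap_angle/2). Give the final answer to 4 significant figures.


F = 2 * 92.3410 * sin(202.9060/2 deg)
F = 181.0 kN


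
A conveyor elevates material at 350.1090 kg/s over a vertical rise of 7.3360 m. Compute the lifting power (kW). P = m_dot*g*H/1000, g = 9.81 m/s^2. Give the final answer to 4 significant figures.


P = 350.1090 * 9.81 * 7.3360 / 1000
P = 25.20 kW


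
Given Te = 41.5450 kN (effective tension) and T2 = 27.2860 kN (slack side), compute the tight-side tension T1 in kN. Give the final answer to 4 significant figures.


T1 = Te + T2 = 41.5450 + 27.2860
T1 = 68.83 kN


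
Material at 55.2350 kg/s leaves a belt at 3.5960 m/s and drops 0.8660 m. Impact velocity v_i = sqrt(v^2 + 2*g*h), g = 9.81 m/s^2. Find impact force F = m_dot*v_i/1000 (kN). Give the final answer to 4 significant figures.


v_i = sqrt(3.5960^2 + 2*9.81*0.8660) = 5.47011 m/s
F = 55.2350 * 5.47011 / 1000
F = 0.3021 kN


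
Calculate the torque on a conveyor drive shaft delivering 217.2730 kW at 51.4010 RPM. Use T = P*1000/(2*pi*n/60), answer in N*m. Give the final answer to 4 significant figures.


omega = 2*pi*51.4010/60 = 5.3827 rad/s
T = 217.2730*1000 / 5.3827
T = 40370 N*m


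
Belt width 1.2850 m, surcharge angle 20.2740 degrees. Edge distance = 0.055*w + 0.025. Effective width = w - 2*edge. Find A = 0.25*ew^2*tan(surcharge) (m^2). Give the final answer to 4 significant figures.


edge = 0.055*1.2850 + 0.025 = 0.095675 m
ew = 1.2850 - 2*0.095675 = 1.09365 m
A = 0.25 * 1.09365^2 * tan(20.2740 deg)
A = 0.1105 m^2


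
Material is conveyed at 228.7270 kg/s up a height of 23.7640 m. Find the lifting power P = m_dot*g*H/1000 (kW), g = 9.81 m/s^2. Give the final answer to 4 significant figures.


P = 228.7270 * 9.81 * 23.7640 / 1000
P = 53.32 kW


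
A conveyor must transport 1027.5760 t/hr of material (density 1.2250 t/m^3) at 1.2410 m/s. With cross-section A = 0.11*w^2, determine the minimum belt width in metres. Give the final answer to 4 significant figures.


A_req = 1027.5760 / (1.2410 * 1.2250 * 3600) = 0.18776 m^2
w = sqrt(0.18776 / 0.11)
w = 1.306 m


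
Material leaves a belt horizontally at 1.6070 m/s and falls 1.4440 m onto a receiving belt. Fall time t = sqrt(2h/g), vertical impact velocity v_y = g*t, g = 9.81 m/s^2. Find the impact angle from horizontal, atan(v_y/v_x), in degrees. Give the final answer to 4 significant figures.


t = sqrt(2*1.4440/9.81) = 0.54258 s
v_y = 9.81 * 0.54258 = 5.32271 m/s
angle = atan(5.32271 / 1.6070) = 73.20 deg


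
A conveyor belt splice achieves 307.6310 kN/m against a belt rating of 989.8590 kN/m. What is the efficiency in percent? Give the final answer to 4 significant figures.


Eff = 307.6310 / 989.8590 * 100
Eff = 31.08 %


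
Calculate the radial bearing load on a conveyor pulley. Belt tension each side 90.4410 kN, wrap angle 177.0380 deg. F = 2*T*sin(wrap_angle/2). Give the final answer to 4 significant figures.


F = 2 * 90.4410 * sin(177.0380/2 deg)
F = 180.8 kN


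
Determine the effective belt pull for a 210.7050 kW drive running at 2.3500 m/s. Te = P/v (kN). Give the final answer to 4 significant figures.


Te = P / v = 210.7050 / 2.3500
Te = 89.66 kN


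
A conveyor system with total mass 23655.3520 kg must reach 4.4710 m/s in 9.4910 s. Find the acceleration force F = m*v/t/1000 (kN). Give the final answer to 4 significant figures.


F = 23655.3520 * 4.4710 / 9.4910 / 1000
F = 11.14 kN


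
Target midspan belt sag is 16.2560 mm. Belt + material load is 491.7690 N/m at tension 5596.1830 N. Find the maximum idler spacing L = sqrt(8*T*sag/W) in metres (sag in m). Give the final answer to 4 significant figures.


sag = 16.2560/1000 = 0.016256 m
L = sqrt(8 * 5596.1830 * 0.016256 / 491.7690)
L = 1.217 m


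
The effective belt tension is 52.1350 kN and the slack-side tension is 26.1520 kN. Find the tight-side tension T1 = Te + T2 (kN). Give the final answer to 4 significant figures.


T1 = Te + T2 = 52.1350 + 26.1520
T1 = 78.29 kN


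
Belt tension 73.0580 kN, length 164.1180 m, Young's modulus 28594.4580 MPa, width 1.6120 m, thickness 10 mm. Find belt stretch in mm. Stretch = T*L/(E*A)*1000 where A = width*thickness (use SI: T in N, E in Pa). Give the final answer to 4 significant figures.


A = 1.6120 * 0.01 = 0.01612 m^2
Stretch = 73.0580*1000 * 164.1180 / (28594.4580e6 * 0.01612) * 1000
Stretch = 26.01 mm


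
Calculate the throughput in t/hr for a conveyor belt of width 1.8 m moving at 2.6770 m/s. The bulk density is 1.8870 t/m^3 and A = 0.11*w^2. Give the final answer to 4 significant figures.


A = 0.11 * 1.8^2 = 0.3564 m^2
C = 0.3564 * 2.6770 * 1.8870 * 3600
C = 6481 t/hr


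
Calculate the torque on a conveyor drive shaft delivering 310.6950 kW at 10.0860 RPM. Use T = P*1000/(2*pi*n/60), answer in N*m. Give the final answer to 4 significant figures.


omega = 2*pi*10.0860/60 = 1.0562 rad/s
T = 310.6950*1000 / 1.0562
T = 294200 N*m


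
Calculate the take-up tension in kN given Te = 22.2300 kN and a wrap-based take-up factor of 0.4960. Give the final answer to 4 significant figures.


T_tu = 22.2300 * 0.4960
T_tu = 11.03 kN


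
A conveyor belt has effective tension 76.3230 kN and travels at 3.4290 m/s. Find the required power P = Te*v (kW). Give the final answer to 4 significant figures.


P = Te * v = 76.3230 * 3.4290
P = 261.7 kW


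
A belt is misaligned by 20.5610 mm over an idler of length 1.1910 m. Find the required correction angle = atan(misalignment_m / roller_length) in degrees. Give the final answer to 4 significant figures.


misalign_m = 20.5610 / 1000 = 0.020561 m
angle = atan(0.020561 / 1.1910)
angle = 0.9890 deg


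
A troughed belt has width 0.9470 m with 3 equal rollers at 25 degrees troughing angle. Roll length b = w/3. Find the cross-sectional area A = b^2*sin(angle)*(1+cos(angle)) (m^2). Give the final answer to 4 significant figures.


b = 0.9470/3 = 0.315667 m
A = 0.315667^2 * sin(25 deg) * (1 + cos(25 deg))
A = 0.08028 m^2


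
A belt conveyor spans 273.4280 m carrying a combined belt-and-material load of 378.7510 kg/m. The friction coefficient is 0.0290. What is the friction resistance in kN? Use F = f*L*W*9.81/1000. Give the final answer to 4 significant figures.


F = 0.0290 * 273.4280 * 378.7510 * 9.81 / 1000
F = 29.46 kN


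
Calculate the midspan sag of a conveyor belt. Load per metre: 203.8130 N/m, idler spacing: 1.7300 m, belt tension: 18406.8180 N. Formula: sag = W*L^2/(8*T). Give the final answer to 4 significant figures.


sag = 203.8130 * 1.7300^2 / (8 * 18406.8180)
sag = 0.004142 m


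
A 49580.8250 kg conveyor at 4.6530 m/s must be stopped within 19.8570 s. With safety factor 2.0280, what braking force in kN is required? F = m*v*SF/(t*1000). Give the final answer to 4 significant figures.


F = 49580.8250 * 4.6530 / 19.8570 * 2.0280 / 1000
F = 23.56 kN


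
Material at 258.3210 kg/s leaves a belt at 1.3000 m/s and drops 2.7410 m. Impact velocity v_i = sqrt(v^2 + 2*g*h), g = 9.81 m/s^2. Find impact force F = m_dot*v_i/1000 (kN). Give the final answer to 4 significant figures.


v_i = sqrt(1.3000^2 + 2*9.81*2.7410) = 7.44771 m/s
F = 258.3210 * 7.44771 / 1000
F = 1.924 kN


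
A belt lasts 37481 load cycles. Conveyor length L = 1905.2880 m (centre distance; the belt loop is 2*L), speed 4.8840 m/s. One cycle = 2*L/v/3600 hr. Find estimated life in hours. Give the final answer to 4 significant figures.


cycle_time = 2 * 1905.2880 / 4.8840 / 3600 = 0.216727 hr
life = 37481 * 0.216727 = 8123 hours


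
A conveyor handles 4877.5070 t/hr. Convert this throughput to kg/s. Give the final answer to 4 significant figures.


m_dot = 4877.5070 * 1000 / 3600
m_dot = 1355 kg/s


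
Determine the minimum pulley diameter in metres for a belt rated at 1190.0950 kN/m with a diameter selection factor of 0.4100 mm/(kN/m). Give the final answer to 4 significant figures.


D = 1190.0950 * 0.4100 / 1000
D = 0.4879 m


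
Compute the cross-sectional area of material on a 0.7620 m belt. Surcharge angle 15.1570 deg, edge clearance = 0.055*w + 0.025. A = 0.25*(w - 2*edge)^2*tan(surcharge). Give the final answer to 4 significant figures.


edge = 0.055*0.7620 + 0.025 = 0.06691 m
ew = 0.7620 - 2*0.06691 = 0.62818 m
A = 0.25 * 0.62818^2 * tan(15.1570 deg)
A = 0.02672 m^2


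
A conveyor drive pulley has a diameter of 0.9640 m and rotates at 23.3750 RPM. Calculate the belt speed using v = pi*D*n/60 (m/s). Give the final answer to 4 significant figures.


v = pi * 0.9640 * 23.3750 / 60
v = 1.180 m/s


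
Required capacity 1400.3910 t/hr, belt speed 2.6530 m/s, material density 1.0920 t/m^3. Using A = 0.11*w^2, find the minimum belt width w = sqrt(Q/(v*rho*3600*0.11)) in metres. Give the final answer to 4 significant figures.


A_req = 1400.3910 / (2.6530 * 1.0920 * 3600) = 0.134272 m^2
w = sqrt(0.134272 / 0.11)
w = 1.105 m


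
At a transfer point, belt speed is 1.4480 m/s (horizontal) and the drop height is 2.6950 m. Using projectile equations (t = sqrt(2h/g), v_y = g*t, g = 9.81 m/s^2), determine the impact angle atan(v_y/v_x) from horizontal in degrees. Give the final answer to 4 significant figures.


t = sqrt(2*2.6950/9.81) = 0.741242 s
v_y = 9.81 * 0.741242 = 7.27158 m/s
angle = atan(7.27158 / 1.4480) = 78.74 deg


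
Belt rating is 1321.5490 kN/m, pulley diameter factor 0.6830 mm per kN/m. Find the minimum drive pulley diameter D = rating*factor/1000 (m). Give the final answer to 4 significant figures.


D = 1321.5490 * 0.6830 / 1000
D = 0.9026 m


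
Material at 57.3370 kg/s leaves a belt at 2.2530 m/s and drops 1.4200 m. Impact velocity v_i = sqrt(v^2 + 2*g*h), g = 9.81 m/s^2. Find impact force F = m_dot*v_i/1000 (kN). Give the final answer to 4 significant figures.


v_i = sqrt(2.2530^2 + 2*9.81*1.4200) = 5.73903 m/s
F = 57.3370 * 5.73903 / 1000
F = 0.3291 kN


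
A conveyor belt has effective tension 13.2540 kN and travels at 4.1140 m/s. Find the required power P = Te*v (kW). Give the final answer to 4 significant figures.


P = Te * v = 13.2540 * 4.1140
P = 54.53 kW


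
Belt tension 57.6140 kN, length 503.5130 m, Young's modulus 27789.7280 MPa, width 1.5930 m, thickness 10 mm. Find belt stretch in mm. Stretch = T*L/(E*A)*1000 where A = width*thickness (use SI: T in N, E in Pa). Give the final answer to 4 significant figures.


A = 1.5930 * 0.01 = 0.01593 m^2
Stretch = 57.6140*1000 * 503.5130 / (27789.7280e6 * 0.01593) * 1000
Stretch = 65.53 mm


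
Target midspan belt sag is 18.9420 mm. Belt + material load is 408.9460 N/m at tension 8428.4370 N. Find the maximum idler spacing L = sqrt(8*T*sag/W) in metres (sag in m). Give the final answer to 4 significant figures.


sag = 18.9420/1000 = 0.018942 m
L = sqrt(8 * 8428.4370 * 0.018942 / 408.9460)
L = 1.767 m


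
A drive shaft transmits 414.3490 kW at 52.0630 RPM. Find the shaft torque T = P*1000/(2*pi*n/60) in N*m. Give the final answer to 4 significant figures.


omega = 2*pi*52.0630/60 = 5.45202 rad/s
T = 414.3490*1000 / 5.45202
T = 76000 N*m


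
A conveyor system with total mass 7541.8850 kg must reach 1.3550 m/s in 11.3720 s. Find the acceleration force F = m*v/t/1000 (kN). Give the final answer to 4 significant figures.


F = 7541.8850 * 1.3550 / 11.3720 / 1000
F = 0.8986 kN


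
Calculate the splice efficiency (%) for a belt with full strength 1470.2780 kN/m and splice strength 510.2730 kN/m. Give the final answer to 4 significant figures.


Eff = 510.2730 / 1470.2780 * 100
Eff = 34.71 %


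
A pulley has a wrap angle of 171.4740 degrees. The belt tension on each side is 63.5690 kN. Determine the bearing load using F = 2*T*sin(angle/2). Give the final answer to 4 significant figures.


F = 2 * 63.5690 * sin(171.4740/2 deg)
F = 126.8 kN


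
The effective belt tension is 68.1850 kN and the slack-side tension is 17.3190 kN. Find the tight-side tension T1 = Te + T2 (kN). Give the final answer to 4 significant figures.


T1 = Te + T2 = 68.1850 + 17.3190
T1 = 85.50 kN


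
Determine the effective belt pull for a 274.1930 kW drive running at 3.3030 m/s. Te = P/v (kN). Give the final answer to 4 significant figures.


Te = P / v = 274.1930 / 3.3030
Te = 83.01 kN


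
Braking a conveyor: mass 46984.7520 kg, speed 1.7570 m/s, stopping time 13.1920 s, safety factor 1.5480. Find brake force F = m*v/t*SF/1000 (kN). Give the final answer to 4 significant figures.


F = 46984.7520 * 1.7570 / 13.1920 * 1.5480 / 1000
F = 9.687 kN


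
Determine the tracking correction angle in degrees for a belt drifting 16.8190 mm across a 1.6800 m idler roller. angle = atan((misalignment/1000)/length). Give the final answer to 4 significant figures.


misalign_m = 16.8190 / 1000 = 0.016819 m
angle = atan(0.016819 / 1.6800)
angle = 0.5736 deg


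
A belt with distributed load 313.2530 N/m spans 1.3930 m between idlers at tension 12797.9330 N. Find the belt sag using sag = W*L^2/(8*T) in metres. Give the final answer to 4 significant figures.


sag = 313.2530 * 1.3930^2 / (8 * 12797.9330)
sag = 0.005937 m


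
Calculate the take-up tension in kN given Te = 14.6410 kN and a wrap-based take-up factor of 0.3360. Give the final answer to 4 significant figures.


T_tu = 14.6410 * 0.3360
T_tu = 4.919 kN
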